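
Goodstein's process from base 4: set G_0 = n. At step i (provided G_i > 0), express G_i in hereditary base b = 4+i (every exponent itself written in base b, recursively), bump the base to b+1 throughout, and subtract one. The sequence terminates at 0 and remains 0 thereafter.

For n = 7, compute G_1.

base 4: 7 = 4 + 3; at 5: 5 + 3 = 8; next = 7
base 5: 7 = 5 + 2; at 6: 6 + 2 = 8; next = 7

7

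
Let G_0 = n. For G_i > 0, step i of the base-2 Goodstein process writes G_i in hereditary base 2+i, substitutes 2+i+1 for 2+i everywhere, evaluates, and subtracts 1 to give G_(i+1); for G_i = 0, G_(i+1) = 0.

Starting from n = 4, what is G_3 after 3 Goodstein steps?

60

G_0=4  [base 2] 2^2  →[2↦3]→  3^3 = 27  −1 ⇒ G_1=26
G_1=26  [base 3] 2·3^2 + 2·3 + 2  →[3↦4]→  2·4^2 + 2·4 + 2 = 42  −1 ⇒ G_2=41
G_2=41  [base 4] 2·4^2 + 2·4 + 1  →[4↦5]→  2·5^2 + 2·5 + 1 = 61  −1 ⇒ G_3=60
G_3=60  [base 5] 2·5^2 + 2·5  →[5↦6]→  2·6^2 + 2·6 = 84  −1 ⇒ G_4=83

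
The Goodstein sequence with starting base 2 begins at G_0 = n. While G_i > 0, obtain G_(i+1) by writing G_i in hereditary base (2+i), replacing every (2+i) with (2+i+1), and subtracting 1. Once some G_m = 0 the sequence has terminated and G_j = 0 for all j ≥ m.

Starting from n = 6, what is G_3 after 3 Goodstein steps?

3125

G_0 = 6. HB_2(6) = 2^2 + 2. Bump = 30. G_1 = 29.
G_1 = 29. HB_3(29) = 3^3 + 2. Bump = 258. G_2 = 257.
G_2 = 257. HB_4(257) = 4^4 + 1. Bump = 3126. G_3 = 3125.
G_3 = 3125. HB_5(3125) = 5^5. Bump = 46656. G_4 = 46655.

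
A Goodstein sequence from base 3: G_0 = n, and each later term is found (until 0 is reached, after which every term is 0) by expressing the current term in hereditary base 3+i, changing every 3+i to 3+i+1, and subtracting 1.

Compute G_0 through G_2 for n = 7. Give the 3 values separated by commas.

7, 8, 9

[0] 7 ≡ 2·3 + 1 (base 3). Lift 4: 9. −1: 8.
[1] 8 ≡ 2·4 (base 4). Lift 5: 10. −1: 9.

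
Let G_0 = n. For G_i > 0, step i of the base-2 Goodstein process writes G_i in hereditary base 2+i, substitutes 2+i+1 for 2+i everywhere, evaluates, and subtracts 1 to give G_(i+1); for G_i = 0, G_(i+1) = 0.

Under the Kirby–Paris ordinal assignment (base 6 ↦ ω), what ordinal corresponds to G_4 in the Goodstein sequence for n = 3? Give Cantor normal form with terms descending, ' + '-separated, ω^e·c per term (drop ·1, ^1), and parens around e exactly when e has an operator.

1

step 0: 3 = 2 + 1; sub 3 for 2: 3 + 1; = 4; G_1 = 4−1 = 3
step 1: 3 = 3; sub 4 for 3: 4; = 4; G_2 = 4−1 = 3
step 2: 3 = 3; sub 5 for 4: 3; = 3; G_3 = 3−1 = 2
step 3: 2 = 2; sub 6 for 5: 2; = 2; G_4 = 2−1 = 1
step 4: 1 = 1; sub 7 for 6: 1; = 1; G_5 = 1−1 = 0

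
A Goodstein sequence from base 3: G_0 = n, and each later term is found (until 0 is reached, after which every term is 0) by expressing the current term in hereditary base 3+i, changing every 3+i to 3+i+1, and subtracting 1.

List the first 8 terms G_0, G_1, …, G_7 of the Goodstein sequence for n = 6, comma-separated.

i=0: 6 = 2·3 (b=3); 3→4: 2·4 = 8; 8−1 = 7
i=1: 7 = 4 + 3 (b=4); 4→5: 5 + 3 = 8; 8−1 = 7
i=2: 7 = 5 + 2 (b=5); 5→6: 6 + 2 = 8; 8−1 = 7
i=3: 7 = 6 + 1 (b=6); 6→7: 7 + 1 = 8; 8−1 = 7
i=4: 7 = 7 (b=7); 7→8: 8 = 8; 8−1 = 7
i=5: 7 = 7 (b=8); 8→9: 7 = 7; 7−1 = 6
i=6: 6 = 6 (b=9); 9→10: 6 = 6; 6−1 = 5

6, 7, 7, 7, 7, 7, 6, 5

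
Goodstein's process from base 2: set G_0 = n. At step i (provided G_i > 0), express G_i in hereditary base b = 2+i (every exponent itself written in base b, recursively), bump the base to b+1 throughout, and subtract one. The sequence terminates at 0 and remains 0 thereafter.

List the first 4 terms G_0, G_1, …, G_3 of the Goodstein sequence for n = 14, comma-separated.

base 2: 14 = 2^(2 + 1) + 2^2 + 2; at 3: 3^(3 + 1) + 3^3 + 3 = 111; next = 110
base 3: 110 = 3^(3 + 1) + 3^3 + 2; at 4: 4^(4 + 1) + 4^4 + 2 = 1282; next = 1281
base 4: 1281 = 4^(4 + 1) + 4^4 + 1; at 5: 5^(5 + 1) + 5^5 + 1 = 18751; next = 18750

14, 110, 1281, 18750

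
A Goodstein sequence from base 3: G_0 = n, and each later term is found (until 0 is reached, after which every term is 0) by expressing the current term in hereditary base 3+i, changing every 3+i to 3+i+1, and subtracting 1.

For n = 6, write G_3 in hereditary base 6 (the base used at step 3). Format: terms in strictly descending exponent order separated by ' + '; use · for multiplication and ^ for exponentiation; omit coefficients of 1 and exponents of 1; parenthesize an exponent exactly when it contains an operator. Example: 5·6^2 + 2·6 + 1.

i=0: 6 = 2·3 (b=3); 3→4: 2·4 = 8; 8−1 = 7
i=1: 7 = 4 + 3 (b=4); 4→5: 5 + 3 = 8; 8−1 = 7
i=2: 7 = 5 + 2 (b=5); 5→6: 6 + 2 = 8; 8−1 = 7
i=3: 7 = 6 + 1 (b=6); 6→7: 7 + 1 = 8; 8−1 = 7

6 + 1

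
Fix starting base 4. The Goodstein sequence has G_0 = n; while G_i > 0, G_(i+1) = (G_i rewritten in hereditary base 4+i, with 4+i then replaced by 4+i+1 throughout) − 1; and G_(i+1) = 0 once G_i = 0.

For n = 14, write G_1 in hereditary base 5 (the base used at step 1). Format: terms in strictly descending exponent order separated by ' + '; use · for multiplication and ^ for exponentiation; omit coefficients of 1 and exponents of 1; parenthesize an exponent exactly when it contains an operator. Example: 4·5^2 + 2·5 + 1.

(0) 14|_4 = 3·4 + 2 ↦ 3·5 + 2|_5 = 17 ⇒ 16
(1) 16|_5 = 3·5 + 1 ↦ 3·6 + 1|_6 = 19 ⇒ 18

3·5 + 1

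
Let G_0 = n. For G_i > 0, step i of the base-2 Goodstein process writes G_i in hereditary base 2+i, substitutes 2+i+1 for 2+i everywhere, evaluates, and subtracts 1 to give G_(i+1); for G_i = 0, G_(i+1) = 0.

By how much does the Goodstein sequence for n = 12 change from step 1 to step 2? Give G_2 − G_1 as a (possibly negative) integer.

958

12 —HB2→ 2^(2 + 1) + 2^2 —bump→ 3^(3 + 1) + 3^3 = 108 —(−1)→ 107
107 —HB3→ 3^(3 + 1) + 2·3^2 + 2·3 + 2 —bump→ 4^(4 + 1) + 2·4^2 + 2·4 + 2 = 1066 —(−1)→ 1065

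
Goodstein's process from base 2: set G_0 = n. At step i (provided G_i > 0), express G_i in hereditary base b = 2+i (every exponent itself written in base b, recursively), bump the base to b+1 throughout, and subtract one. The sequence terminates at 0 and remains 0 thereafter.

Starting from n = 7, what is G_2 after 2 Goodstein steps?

i=0: 7 = 2^2 + 2 + 1 (b=2); 2→3: 3^3 + 3 + 1 = 31; 31−1 = 30
i=1: 30 = 3^3 + 3 (b=3); 3→4: 4^4 + 4 = 260; 260−1 = 259
i=2: 259 = 4^4 + 3 (b=4); 4→5: 5^5 + 3 = 3128; 3128−1 = 3127

259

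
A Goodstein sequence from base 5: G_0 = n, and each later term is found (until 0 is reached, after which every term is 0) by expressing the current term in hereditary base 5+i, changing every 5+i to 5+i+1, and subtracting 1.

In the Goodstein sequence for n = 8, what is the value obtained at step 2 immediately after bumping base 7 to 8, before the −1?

9

[0] 8 ≡ 5 + 3 (base 5). Lift 6: 9. −1: 8.
[1] 8 ≡ 6 + 2 (base 6). Lift 7: 9. −1: 8.
[2] 8 ≡ 7 + 1 (base 7). Lift 8: 9. −1: 8.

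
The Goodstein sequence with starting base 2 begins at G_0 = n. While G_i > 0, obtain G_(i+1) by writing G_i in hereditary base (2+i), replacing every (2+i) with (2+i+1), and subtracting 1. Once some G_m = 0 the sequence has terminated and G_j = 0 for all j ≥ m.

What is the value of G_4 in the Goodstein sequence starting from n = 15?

326593

G_0 = 15. HB_2(15) = 2^(2 + 1) + 2^2 + 2 + 1. Bump = 112. G_1 = 111.
G_1 = 111. HB_3(111) = 3^(3 + 1) + 3^3 + 3. Bump = 1284. G_2 = 1283.
G_2 = 1283. HB_4(1283) = 4^(4 + 1) + 4^4 + 3. Bump = 18753. G_3 = 18752.
G_3 = 18752. HB_5(18752) = 5^(5 + 1) + 5^5 + 2. Bump = 326594. G_4 = 326593.
G_4 = 326593. HB_6(326593) = 6^(6 + 1) + 6^6 + 1. Bump = 6588345. G_5 = 6588344.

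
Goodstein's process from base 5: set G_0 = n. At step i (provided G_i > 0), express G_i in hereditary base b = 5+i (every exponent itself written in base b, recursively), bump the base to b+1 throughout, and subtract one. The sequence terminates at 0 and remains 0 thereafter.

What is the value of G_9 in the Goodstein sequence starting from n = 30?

163

(0) 30|_5 = 5^2 + 5 ↦ 6^2 + 6|_6 = 42 ⇒ 41
(1) 41|_6 = 6^2 + 5 ↦ 7^2 + 5|_7 = 54 ⇒ 53
(2) 53|_7 = 7^2 + 4 ↦ 8^2 + 4|_8 = 68 ⇒ 67
(3) 67|_8 = 8^2 + 3 ↦ 9^2 + 3|_9 = 84 ⇒ 83
(4) 83|_9 = 9^2 + 2 ↦ 10^2 + 2|_10 = 102 ⇒ 101
(5) 101|_10 = 10^2 + 1 ↦ 11^2 + 1|_11 = 122 ⇒ 121
(6) 121|_11 = 11^2 ↦ 12^2|_12 = 144 ⇒ 143
(7) 143|_12 = 11·12 + 11 ↦ 11·13 + 11|_13 = 154 ⇒ 153
(8) 153|_13 = 11·13 + 10 ↦ 11·14 + 10|_14 = 164 ⇒ 163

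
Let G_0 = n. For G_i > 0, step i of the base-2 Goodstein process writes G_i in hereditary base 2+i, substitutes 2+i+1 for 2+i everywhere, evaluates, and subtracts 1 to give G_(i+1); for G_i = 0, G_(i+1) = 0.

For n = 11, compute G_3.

[0] 11 ≡ 2^(2 + 1) + 2 + 1 (base 2). Lift 3: 85. −1: 84.
[1] 84 ≡ 3^(3 + 1) + 3 (base 3). Lift 4: 1028. −1: 1027.
[2] 1027 ≡ 4^(4 + 1) + 3 (base 4). Lift 5: 15628. −1: 15627.
[3] 15627 ≡ 5^(5 + 1) + 2 (base 5). Lift 6: 279938. −1: 279937.

15627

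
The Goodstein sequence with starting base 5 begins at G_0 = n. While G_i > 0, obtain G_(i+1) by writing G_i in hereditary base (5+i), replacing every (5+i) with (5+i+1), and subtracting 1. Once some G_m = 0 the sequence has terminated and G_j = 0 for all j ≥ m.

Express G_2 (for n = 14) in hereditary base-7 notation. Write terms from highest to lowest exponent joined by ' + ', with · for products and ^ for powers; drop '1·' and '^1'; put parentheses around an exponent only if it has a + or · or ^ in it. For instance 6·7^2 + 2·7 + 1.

step 0: 14 = 2·5 + 4; sub 6 for 5: 2·6 + 4; = 16; G_1 = 16−1 = 15
step 1: 15 = 2·6 + 3; sub 7 for 6: 2·7 + 3; = 17; G_2 = 17−1 = 16
step 2: 16 = 2·7 + 2; sub 8 for 7: 2·8 + 2; = 18; G_3 = 18−1 = 17

2·7 + 2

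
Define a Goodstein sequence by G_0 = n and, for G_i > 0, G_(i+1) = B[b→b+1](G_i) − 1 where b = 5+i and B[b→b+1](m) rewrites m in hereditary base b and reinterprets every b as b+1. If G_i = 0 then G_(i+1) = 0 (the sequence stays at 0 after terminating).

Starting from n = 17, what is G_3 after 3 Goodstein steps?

23

(0) 17|_5 = 3·5 + 2 ↦ 3·6 + 2|_6 = 20 ⇒ 19
(1) 19|_6 = 3·6 + 1 ↦ 3·7 + 1|_7 = 22 ⇒ 21
(2) 21|_7 = 3·7 ↦ 3·8|_8 = 24 ⇒ 23
(3) 23|_8 = 2·8 + 7 ↦ 2·9 + 7|_9 = 25 ⇒ 24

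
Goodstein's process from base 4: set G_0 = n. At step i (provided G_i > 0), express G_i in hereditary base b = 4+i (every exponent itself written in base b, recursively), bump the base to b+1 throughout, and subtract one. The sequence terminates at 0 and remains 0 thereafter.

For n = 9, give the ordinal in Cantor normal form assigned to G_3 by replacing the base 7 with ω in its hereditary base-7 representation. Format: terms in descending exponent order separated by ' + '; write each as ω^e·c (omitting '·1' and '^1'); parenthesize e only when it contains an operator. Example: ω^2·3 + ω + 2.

9 —HB4→ 2·4 + 1 —bump→ 2·5 + 1 = 11 —(−1)→ 10
10 —HB5→ 2·5 —bump→ 2·6 = 12 —(−1)→ 11
11 —HB6→ 6 + 5 —bump→ 7 + 5 = 12 —(−1)→ 11
11 —HB7→ 7 + 4 —bump→ 8 + 4 = 12 —(−1)→ 11

ω + 4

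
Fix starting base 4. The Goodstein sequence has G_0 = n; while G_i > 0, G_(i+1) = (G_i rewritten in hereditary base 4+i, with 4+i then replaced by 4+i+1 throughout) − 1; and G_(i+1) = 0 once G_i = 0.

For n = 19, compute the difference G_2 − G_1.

step 0: 19 = 4^2 + 3; sub 5 for 4: 5^2 + 3; = 28; G_1 = 28−1 = 27
step 1: 27 = 5^2 + 2; sub 6 for 5: 6^2 + 2; = 38; G_2 = 38−1 = 37

10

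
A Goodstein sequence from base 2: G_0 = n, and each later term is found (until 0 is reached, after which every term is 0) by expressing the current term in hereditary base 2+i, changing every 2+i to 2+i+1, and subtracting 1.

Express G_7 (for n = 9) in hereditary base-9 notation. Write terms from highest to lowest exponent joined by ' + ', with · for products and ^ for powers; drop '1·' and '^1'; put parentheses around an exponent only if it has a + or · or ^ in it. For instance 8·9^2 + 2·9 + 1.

G_0=9  [base 2] 2^(2 + 1) + 1  →[2↦3]→  3^(3 + 1) + 1 = 82  −1 ⇒ G_1=81
G_1=81  [base 3] 3^(3 + 1)  →[3↦4]→  4^(4 + 1) = 1024  −1 ⇒ G_2=1023
G_2=1023  [base 4] 3·4^4 + 3·4^3 + 3·4^2 + 3·4 + 3  →[4↦5]→  3·5^5 + 3·5^3 + 3·5^2 + 3·5 + 3 = 9843  −1 ⇒ G_3=9842
G_3=9842  [base 5] 3·5^5 + 3·5^3 + 3·5^2 + 3·5 + 2  →[5↦6]→  3·6^6 + 3·6^3 + 3·6^2 + 3·6 + 2 = 140744  −1 ⇒ G_4=140743
G_4=140743  [base 6] 3·6^6 + 3·6^3 + 3·6^2 + 3·6 + 1  →[6↦7]→  3·7^7 + 3·7^3 + 3·7^2 + 3·7 + 1 = 2471827  −1 ⇒ G_5=2471826
G_5=2471826  [base 7] 3·7^7 + 3·7^3 + 3·7^2 + 3·7  →[7↦8]→  3·8^8 + 3·8^3 + 3·8^2 + 3·8 = 50333400  −1 ⇒ G_6=50333399
G_6=50333399  [base 8] 3·8^8 + 3·8^3 + 3·8^2 + 2·8 + 7  →[8↦9]→  3·9^9 + 3·9^3 + 3·9^2 + 2·9 + 7 = 1162263922  −1 ⇒ G_7=1162263921
G_7=1162263921  [base 9] 3·9^9 + 3·9^3 + 3·9^2 + 2·9 + 6  →[9↦10]→  3·10^10 + 3·10^3 + 3·10^2 + 2·10 + 6 = 30000003326  −1 ⇒ G_8=30000003325

3·9^9 + 3·9^3 + 3·9^2 + 2·9 + 6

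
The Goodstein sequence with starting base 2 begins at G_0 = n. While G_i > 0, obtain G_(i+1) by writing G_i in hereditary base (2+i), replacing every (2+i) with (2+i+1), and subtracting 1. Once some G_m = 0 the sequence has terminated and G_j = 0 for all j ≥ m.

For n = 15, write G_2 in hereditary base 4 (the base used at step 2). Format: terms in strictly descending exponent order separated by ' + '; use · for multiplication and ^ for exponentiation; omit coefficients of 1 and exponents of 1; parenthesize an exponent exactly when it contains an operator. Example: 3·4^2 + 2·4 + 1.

4^(4 + 1) + 4^4 + 3

[0] 15 ≡ 2^(2 + 1) + 2^2 + 2 + 1 (base 2). Lift 3: 112. −1: 111.
[1] 111 ≡ 3^(3 + 1) + 3^3 + 3 (base 3). Lift 4: 1284. −1: 1283.
[2] 1283 ≡ 4^(4 + 1) + 4^4 + 3 (base 4). Lift 5: 18753. −1: 18752.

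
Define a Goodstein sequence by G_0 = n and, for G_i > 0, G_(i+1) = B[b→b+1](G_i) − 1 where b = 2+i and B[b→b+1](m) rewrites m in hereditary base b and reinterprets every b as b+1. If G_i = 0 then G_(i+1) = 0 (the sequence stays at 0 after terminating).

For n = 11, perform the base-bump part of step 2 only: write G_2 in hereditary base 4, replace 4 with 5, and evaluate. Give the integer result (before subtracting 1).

15628

step 0: 11 = 2^(2 + 1) + 2 + 1; sub 3 for 2: 3^(3 + 1) + 3 + 1; = 85; G_1 = 85−1 = 84
step 1: 84 = 3^(3 + 1) + 3; sub 4 for 3: 4^(4 + 1) + 4; = 1028; G_2 = 1028−1 = 1027
step 2: 1027 = 4^(4 + 1) + 3; sub 5 for 4: 5^(5 + 1) + 3; = 15628; G_3 = 15628−1 = 15627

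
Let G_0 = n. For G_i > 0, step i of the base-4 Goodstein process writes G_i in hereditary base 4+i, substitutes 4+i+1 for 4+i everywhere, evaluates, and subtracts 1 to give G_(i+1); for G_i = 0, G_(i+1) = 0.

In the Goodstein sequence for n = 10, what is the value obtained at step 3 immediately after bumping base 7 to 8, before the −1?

G_0=10  [base 4] 2·4 + 2  →[4↦5]→  2·5 + 2 = 12  −1 ⇒ G_1=11
G_1=11  [base 5] 2·5 + 1  →[5↦6]→  2·6 + 1 = 13  −1 ⇒ G_2=12
G_2=12  [base 6] 2·6  →[6↦7]→  2·7 = 14  −1 ⇒ G_3=13

14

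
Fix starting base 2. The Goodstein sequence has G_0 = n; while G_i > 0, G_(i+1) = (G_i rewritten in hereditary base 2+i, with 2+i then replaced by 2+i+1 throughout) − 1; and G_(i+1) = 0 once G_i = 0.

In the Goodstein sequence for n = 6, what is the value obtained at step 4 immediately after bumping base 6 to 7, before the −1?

98040

(0) 6|_2 = 2^2 + 2 ↦ 3^3 + 3|_3 = 30 ⇒ 29
(1) 29|_3 = 3^3 + 2 ↦ 4^4 + 2|_4 = 258 ⇒ 257
(2) 257|_4 = 4^4 + 1 ↦ 5^5 + 1|_5 = 3126 ⇒ 3125
(3) 3125|_5 = 5^5 ↦ 6^6|_6 = 46656 ⇒ 46655
(4) 46655|_6 = 5·6^5 + 5·6^4 + 5·6^3 + 5·6^2 + 5·6 + 5 ↦ 5·7^5 + 5·7^4 + 5·7^3 + 5·7^2 + 5·7 + 5|_7 = 98040 ⇒ 98039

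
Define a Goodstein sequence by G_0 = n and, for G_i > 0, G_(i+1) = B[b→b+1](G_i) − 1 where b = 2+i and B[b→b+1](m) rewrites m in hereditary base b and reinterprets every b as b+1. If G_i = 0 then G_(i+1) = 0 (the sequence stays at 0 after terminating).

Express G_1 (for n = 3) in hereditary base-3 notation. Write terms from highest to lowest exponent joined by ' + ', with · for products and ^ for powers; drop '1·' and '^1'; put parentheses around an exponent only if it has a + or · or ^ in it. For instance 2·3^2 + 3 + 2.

G_0=3  [base 2] 2 + 1  →[2↦3]→  3 + 1 = 4  −1 ⇒ G_1=3
G_1=3  [base 3] 3  →[3↦4]→  4 = 4  −1 ⇒ G_2=3

3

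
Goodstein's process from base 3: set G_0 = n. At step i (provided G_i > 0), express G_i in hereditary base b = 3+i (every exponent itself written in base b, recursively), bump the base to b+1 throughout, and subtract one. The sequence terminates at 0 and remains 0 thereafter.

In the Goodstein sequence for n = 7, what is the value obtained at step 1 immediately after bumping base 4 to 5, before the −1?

10

[0] 7 ≡ 2·3 + 1 (base 3). Lift 4: 9. −1: 8.
[1] 8 ≡ 2·4 (base 4). Lift 5: 10. −1: 9.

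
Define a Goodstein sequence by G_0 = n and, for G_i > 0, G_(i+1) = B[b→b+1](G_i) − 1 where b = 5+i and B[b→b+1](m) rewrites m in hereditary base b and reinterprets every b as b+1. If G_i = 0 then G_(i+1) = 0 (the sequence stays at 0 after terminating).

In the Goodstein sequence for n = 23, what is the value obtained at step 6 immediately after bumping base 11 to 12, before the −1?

base 5: 23 = 4·5 + 3; at 6: 4·6 + 3 = 27; next = 26
base 6: 26 = 4·6 + 2; at 7: 4·7 + 2 = 30; next = 29
base 7: 29 = 4·7 + 1; at 8: 4·8 + 1 = 33; next = 32
base 8: 32 = 4·8; at 9: 4·9 = 36; next = 35
base 9: 35 = 3·9 + 8; at 10: 3·10 + 8 = 38; next = 37
base 10: 37 = 3·10 + 7; at 11: 3·11 + 7 = 40; next = 39
base 11: 39 = 3·11 + 6; at 12: 3·12 + 6 = 42; next = 41

42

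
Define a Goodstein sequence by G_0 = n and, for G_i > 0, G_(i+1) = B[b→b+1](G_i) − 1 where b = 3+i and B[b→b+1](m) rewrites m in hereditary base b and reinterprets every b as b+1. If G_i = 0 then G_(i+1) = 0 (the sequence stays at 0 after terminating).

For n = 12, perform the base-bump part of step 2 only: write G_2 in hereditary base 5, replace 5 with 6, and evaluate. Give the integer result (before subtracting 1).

38

G_0=12  [base 3] 3^2 + 3  →[3↦4]→  4^2 + 4 = 20  −1 ⇒ G_1=19
G_1=19  [base 4] 4^2 + 3  →[4↦5]→  5^2 + 3 = 28  −1 ⇒ G_2=27
G_2=27  [base 5] 5^2 + 2  →[5↦6]→  6^2 + 2 = 38  −1 ⇒ G_3=37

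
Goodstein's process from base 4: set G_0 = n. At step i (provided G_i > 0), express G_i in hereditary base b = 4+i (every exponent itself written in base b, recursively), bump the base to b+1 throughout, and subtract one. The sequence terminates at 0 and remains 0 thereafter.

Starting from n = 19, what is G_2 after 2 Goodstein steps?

19 —HB4→ 4^2 + 3 —bump→ 5^2 + 3 = 28 —(−1)→ 27
27 —HB5→ 5^2 + 2 —bump→ 6^2 + 2 = 38 —(−1)→ 37
37 —HB6→ 6^2 + 1 —bump→ 7^2 + 1 = 50 —(−1)→ 49

37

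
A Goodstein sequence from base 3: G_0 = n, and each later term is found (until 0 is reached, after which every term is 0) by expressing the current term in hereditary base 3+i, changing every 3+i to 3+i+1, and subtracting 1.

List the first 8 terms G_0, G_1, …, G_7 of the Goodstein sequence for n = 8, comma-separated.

i=0: 8 = 2·3 + 2 (b=3); 3→4: 2·4 + 2 = 10; 10−1 = 9
i=1: 9 = 2·4 + 1 (b=4); 4→5: 2·5 + 1 = 11; 11−1 = 10
i=2: 10 = 2·5 (b=5); 5→6: 2·6 = 12; 12−1 = 11
i=3: 11 = 6 + 5 (b=6); 6→7: 7 + 5 = 12; 12−1 = 11
i=4: 11 = 7 + 4 (b=7); 7→8: 8 + 4 = 12; 12−1 = 11
i=5: 11 = 8 + 3 (b=8); 8→9: 9 + 3 = 12; 12−1 = 11
i=6: 11 = 9 + 2 (b=9); 9→10: 10 + 2 = 12; 12−1 = 11

8, 9, 10, 11, 11, 11, 11, 11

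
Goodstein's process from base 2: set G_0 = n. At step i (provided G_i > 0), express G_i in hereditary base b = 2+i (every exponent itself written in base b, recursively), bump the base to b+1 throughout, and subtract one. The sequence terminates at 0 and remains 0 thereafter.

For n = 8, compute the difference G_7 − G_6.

741286580

base 2: 8 = 2^(2 + 1); at 3: 3^(3 + 1) = 81; next = 80
base 3: 80 = 2·3^3 + 2·3^2 + 2·3 + 2; at 4: 2·4^4 + 2·4^2 + 2·4 + 2 = 554; next = 553
base 4: 553 = 2·4^4 + 2·4^2 + 2·4 + 1; at 5: 2·5^5 + 2·5^2 + 2·5 + 1 = 6311; next = 6310
base 5: 6310 = 2·5^5 + 2·5^2 + 2·5; at 6: 2·6^6 + 2·6^2 + 2·6 = 93396; next = 93395
base 6: 93395 = 2·6^6 + 2·6^2 + 6 + 5; at 7: 2·7^7 + 2·7^2 + 7 + 5 = 1647196; next = 1647195
base 7: 1647195 = 2·7^7 + 2·7^2 + 7 + 4; at 8: 2·8^8 + 2·8^2 + 8 + 4 = 33554572; next = 33554571
base 8: 33554571 = 2·8^8 + 2·8^2 + 8 + 3; at 9: 2·9^9 + 2·9^2 + 9 + 3 = 774841152; next = 774841151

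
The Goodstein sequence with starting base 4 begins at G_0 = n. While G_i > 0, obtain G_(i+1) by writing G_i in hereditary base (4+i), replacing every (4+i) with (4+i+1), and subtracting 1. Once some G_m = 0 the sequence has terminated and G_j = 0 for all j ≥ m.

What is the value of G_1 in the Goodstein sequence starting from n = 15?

17

G_0=15  [base 4] 3·4 + 3  →[4↦5]→  3·5 + 3 = 18  −1 ⇒ G_1=17
G_1=17  [base 5] 3·5 + 2  →[5↦6]→  3·6 + 2 = 20  −1 ⇒ G_2=19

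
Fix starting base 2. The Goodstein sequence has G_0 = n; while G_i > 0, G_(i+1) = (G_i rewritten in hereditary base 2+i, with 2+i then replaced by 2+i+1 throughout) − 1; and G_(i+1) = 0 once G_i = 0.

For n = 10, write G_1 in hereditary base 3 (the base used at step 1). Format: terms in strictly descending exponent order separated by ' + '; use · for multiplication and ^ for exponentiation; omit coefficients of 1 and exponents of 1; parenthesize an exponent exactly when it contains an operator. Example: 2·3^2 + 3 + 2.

10 —HB2→ 2^(2 + 1) + 2 —bump→ 3^(3 + 1) + 3 = 84 —(−1)→ 83
83 —HB3→ 3^(3 + 1) + 2 —bump→ 4^(4 + 1) + 2 = 1026 —(−1)→ 1025

3^(3 + 1) + 2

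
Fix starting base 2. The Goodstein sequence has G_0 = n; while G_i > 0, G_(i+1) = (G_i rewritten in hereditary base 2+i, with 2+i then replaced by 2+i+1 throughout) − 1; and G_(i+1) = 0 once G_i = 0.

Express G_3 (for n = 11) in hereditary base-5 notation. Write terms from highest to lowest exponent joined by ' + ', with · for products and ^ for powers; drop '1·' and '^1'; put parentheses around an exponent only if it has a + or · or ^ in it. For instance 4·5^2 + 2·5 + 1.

(0) 11|_2 = 2^(2 + 1) + 2 + 1 ↦ 3^(3 + 1) + 3 + 1|_3 = 85 ⇒ 84
(1) 84|_3 = 3^(3 + 1) + 3 ↦ 4^(4 + 1) + 4|_4 = 1028 ⇒ 1027
(2) 1027|_4 = 4^(4 + 1) + 3 ↦ 5^(5 + 1) + 3|_5 = 15628 ⇒ 15627

5^(5 + 1) + 2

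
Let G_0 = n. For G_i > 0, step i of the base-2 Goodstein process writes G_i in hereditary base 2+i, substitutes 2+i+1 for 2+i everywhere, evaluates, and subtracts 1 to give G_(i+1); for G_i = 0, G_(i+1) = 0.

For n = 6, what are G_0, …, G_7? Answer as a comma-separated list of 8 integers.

6, 29, 257, 3125, 46655, 98039, 187243, 332147

G_0 = 6. HB_2(6) = 2^2 + 2. Bump = 30. G_1 = 29.
G_1 = 29. HB_3(29) = 3^3 + 2. Bump = 258. G_2 = 257.
G_2 = 257. HB_4(257) = 4^4 + 1. Bump = 3126. G_3 = 3125.
G_3 = 3125. HB_5(3125) = 5^5. Bump = 46656. G_4 = 46655.
G_4 = 46655. HB_6(46655) = 5·6^5 + 5·6^4 + 5·6^3 + 5·6^2 + 5·6 + 5. Bump = 98040. G_5 = 98039.
G_5 = 98039. HB_7(98039) = 5·7^5 + 5·7^4 + 5·7^3 + 5·7^2 + 5·7 + 4. Bump = 187244. G_6 = 187243.
G_6 = 187243. HB_8(187243) = 5·8^5 + 5·8^4 + 5·8^3 + 5·8^2 + 5·8 + 3. Bump = 332148. G_7 = 332147.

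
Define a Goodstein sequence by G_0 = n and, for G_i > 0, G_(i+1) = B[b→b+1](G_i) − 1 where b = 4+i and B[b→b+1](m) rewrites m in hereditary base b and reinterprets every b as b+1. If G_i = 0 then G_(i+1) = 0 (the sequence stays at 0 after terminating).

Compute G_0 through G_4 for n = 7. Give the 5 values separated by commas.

7, 7, 7, 7, 7

step 0: 7 = 4 + 3; sub 5 for 4: 5 + 3; = 8; G_1 = 8−1 = 7
step 1: 7 = 5 + 2; sub 6 for 5: 6 + 2; = 8; G_2 = 8−1 = 7
step 2: 7 = 6 + 1; sub 7 for 6: 7 + 1; = 8; G_3 = 8−1 = 7
step 3: 7 = 7; sub 8 for 7: 8; = 8; G_4 = 8−1 = 7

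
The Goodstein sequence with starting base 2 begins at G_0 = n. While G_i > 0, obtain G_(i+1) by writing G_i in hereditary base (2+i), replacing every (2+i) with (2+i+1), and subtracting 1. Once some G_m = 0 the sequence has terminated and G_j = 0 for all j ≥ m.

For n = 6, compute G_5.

i=0: 6 = 2^2 + 2 (b=2); 2→3: 3^3 + 3 = 30; 30−1 = 29
i=1: 29 = 3^3 + 2 (b=3); 3→4: 4^4 + 2 = 258; 258−1 = 257
i=2: 257 = 4^4 + 1 (b=4); 4→5: 5^5 + 1 = 3126; 3126−1 = 3125
i=3: 3125 = 5^5 (b=5); 5→6: 6^6 = 46656; 46656−1 = 46655
i=4: 46655 = 5·6^5 + 5·6^4 + 5·6^3 + 5·6^2 + 5·6 + 5 (b=6); 6→7: 5·7^5 + 5·7^4 + 5·7^3 + 5·7^2 + 5·7 + 5 = 98040; 98040−1 = 98039
i=5: 98039 = 5·7^5 + 5·7^4 + 5·7^3 + 5·7^2 + 5·7 + 4 (b=7); 7→8: 5·8^5 + 5·8^4 + 5·8^3 + 5·8^2 + 5·8 + 4 = 187244; 187244−1 = 187243

98039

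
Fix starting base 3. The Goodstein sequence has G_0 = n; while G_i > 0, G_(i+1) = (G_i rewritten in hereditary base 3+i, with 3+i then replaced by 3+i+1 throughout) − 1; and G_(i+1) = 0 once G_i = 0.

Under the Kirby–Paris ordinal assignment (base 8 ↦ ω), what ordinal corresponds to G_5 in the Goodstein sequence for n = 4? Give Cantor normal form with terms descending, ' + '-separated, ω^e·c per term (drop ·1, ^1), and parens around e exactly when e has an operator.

1

(0) 4|_3 = 3 + 1 ↦ 4 + 1|_4 = 5 ⇒ 4
(1) 4|_4 = 4 ↦ 5|_5 = 5 ⇒ 4
(2) 4|_5 = 4 ↦ 4|_6 = 4 ⇒ 3
(3) 3|_6 = 3 ↦ 3|_7 = 3 ⇒ 2
(4) 2|_7 = 2 ↦ 2|_8 = 2 ⇒ 1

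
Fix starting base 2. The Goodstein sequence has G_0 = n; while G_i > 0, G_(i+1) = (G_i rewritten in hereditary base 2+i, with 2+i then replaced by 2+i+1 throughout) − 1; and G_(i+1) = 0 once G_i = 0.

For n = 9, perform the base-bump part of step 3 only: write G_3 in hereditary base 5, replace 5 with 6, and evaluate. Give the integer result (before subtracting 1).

140744

base 2: 9 = 2^(2 + 1) + 1; at 3: 3^(3 + 1) + 1 = 82; next = 81
base 3: 81 = 3^(3 + 1); at 4: 4^(4 + 1) = 1024; next = 1023
base 4: 1023 = 3·4^4 + 3·4^3 + 3·4^2 + 3·4 + 3; at 5: 3·5^5 + 3·5^3 + 3·5^2 + 3·5 + 3 = 9843; next = 9842
base 5: 9842 = 3·5^5 + 3·5^3 + 3·5^2 + 3·5 + 2; at 6: 3·6^6 + 3·6^3 + 3·6^2 + 3·6 + 2 = 140744; next = 140743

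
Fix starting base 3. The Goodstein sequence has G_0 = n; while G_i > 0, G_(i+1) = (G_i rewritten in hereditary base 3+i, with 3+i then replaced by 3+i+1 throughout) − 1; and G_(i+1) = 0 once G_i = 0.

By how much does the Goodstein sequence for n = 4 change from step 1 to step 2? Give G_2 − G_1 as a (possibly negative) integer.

i=0: 4 = 3 + 1 (b=3); 3→4: 4 + 1 = 5; 5−1 = 4
i=1: 4 = 4 (b=4); 4→5: 5 = 5; 5−1 = 4

0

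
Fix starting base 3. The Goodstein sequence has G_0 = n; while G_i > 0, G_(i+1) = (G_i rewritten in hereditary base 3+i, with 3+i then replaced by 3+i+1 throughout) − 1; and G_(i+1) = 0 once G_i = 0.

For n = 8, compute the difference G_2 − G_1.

step 0: 8 = 2·3 + 2; sub 4 for 3: 2·4 + 2; = 10; G_1 = 10−1 = 9
step 1: 9 = 2·4 + 1; sub 5 for 4: 2·5 + 1; = 11; G_2 = 11−1 = 10

1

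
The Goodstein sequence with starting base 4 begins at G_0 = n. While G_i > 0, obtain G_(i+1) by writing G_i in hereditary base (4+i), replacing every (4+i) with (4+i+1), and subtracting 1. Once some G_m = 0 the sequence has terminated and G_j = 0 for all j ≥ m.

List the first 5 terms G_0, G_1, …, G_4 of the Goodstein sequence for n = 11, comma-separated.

11, 12, 13, 14, 15

(0) 11|_4 = 2·4 + 3 ↦ 2·5 + 3|_5 = 13 ⇒ 12
(1) 12|_5 = 2·5 + 2 ↦ 2·6 + 2|_6 = 14 ⇒ 13
(2) 13|_6 = 2·6 + 1 ↦ 2·7 + 1|_7 = 15 ⇒ 14
(3) 14|_7 = 2·7 ↦ 2·8|_8 = 16 ⇒ 15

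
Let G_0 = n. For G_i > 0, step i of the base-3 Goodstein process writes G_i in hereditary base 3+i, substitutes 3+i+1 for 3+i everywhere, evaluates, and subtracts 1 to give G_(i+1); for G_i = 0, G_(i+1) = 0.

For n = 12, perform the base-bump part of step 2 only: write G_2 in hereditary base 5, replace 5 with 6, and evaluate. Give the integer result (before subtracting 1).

12 —HB3→ 3^2 + 3 —bump→ 4^2 + 4 = 20 —(−1)→ 19
19 —HB4→ 4^2 + 3 —bump→ 5^2 + 3 = 28 —(−1)→ 27
27 —HB5→ 5^2 + 2 —bump→ 6^2 + 2 = 38 —(−1)→ 37

38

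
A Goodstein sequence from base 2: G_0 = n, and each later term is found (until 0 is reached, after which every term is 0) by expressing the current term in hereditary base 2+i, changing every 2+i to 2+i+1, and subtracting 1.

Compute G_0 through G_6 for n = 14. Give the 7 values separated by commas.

14, 110, 1281, 18750, 326591, 5862840, 134404971

step 0: 14 = 2^(2 + 1) + 2^2 + 2; sub 3 for 2: 3^(3 + 1) + 3^3 + 3; = 111; G_1 = 111−1 = 110
step 1: 110 = 3^(3 + 1) + 3^3 + 2; sub 4 for 3: 4^(4 + 1) + 4^4 + 2; = 1282; G_2 = 1282−1 = 1281
step 2: 1281 = 4^(4 + 1) + 4^4 + 1; sub 5 for 4: 5^(5 + 1) + 5^5 + 1; = 18751; G_3 = 18751−1 = 18750
step 3: 18750 = 5^(5 + 1) + 5^5; sub 6 for 5: 6^(6 + 1) + 6^6; = 326592; G_4 = 326592−1 = 326591
step 4: 326591 = 6^(6 + 1) + 5·6^5 + 5·6^4 + 5·6^3 + 5·6^2 + 5·6 + 5; sub 7 for 6: 7^(7 + 1) + 5·7^5 + 5·7^4 + 5·7^3 + 5·7^2 + 5·7 + 5; = 5862841; G_5 = 5862841−1 = 5862840
step 5: 5862840 = 7^(7 + 1) + 5·7^5 + 5·7^4 + 5·7^3 + 5·7^2 + 5·7 + 4; sub 8 for 7: 8^(8 + 1) + 5·8^5 + 5·8^4 + 5·8^3 + 5·8^2 + 5·8 + 4; = 134404972; G_6 = 134404972−1 = 134404971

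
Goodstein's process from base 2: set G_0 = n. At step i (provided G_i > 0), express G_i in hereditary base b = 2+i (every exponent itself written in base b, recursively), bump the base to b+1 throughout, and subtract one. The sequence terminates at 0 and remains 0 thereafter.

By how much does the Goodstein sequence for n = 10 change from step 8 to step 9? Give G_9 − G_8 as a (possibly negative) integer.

base 2: 10 = 2^(2 + 1) + 2; at 3: 3^(3 + 1) + 3 = 84; next = 83
base 3: 83 = 3^(3 + 1) + 2; at 4: 4^(4 + 1) + 2 = 1026; next = 1025
base 4: 1025 = 4^(4 + 1) + 1; at 5: 5^(5 + 1) + 1 = 15626; next = 15625
base 5: 15625 = 5^(5 + 1); at 6: 6^(6 + 1) = 279936; next = 279935
base 6: 279935 = 5·6^6 + 5·6^5 + 5·6^4 + 5·6^3 + 5·6^2 + 5·6 + 5; at 7: 5·7^7 + 5·7^5 + 5·7^4 + 5·7^3 + 5·7^2 + 5·7 + 5 = 4215755; next = 4215754
base 7: 4215754 = 5·7^7 + 5·7^5 + 5·7^4 + 5·7^3 + 5·7^2 + 5·7 + 4; at 8: 5·8^8 + 5·8^5 + 5·8^4 + 5·8^3 + 5·8^2 + 5·8 + 4 = 84073324; next = 84073323
base 8: 84073323 = 5·8^8 + 5·8^5 + 5·8^4 + 5·8^3 + 5·8^2 + 5·8 + 3; at 9: 5·9^9 + 5·9^5 + 5·9^4 + 5·9^3 + 5·9^2 + 5·9 + 3 = 1937434593; next = 1937434592
base 9: 1937434592 = 5·9^9 + 5·9^5 + 5·9^4 + 5·9^3 + 5·9^2 + 5·9 + 2; at 10: 5·10^10 + 5·10^5 + 5·10^4 + 5·10^3 + 5·10^2 + 5·10 + 2 = 50000555552; next = 50000555551
base 10: 50000555551 = 5·10^10 + 5·10^5 + 5·10^4 + 5·10^3 + 5·10^2 + 5·10 + 1; at 11: 5·11^11 + 5·11^5 + 5·11^4 + 5·11^3 + 5·11^2 + 5·11 + 1 = 1426559238831; next = 1426559238830

1376558683279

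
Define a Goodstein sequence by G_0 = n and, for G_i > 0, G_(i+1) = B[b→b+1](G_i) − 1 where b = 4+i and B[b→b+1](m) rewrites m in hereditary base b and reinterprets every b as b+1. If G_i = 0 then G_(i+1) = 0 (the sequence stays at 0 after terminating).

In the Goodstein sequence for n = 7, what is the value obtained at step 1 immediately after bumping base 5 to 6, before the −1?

8

G_0 = 7. HB_4(7) = 4 + 3. Bump = 8. G_1 = 7.
G_1 = 7. HB_5(7) = 5 + 2. Bump = 8. G_2 = 7.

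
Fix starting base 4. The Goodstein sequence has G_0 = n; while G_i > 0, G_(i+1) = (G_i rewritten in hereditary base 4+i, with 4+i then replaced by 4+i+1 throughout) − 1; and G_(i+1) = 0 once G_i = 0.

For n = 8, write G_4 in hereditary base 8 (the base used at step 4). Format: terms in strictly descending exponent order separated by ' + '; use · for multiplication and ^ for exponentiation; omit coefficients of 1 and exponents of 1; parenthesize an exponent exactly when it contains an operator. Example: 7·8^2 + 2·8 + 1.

8 —HB4→ 2·4 —bump→ 2·5 = 10 —(−1)→ 9
9 —HB5→ 5 + 4 —bump→ 6 + 4 = 10 —(−1)→ 9
9 —HB6→ 6 + 3 —bump→ 7 + 3 = 10 —(−1)→ 9
9 —HB7→ 7 + 2 —bump→ 8 + 2 = 10 —(−1)→ 9
9 —HB8→ 8 + 1 —bump→ 9 + 1 = 10 —(−1)→ 9

8 + 1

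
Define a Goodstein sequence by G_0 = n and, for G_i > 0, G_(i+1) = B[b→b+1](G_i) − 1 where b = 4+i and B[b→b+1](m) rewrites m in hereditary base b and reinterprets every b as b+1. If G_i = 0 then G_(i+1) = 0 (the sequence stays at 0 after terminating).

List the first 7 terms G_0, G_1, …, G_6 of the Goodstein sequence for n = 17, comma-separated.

17, 25, 35, 39, 43, 47, 51

base 4: 17 = 4^2 + 1; at 5: 5^2 + 1 = 26; next = 25
base 5: 25 = 5^2; at 6: 6^2 = 36; next = 35
base 6: 35 = 5·6 + 5; at 7: 5·7 + 5 = 40; next = 39
base 7: 39 = 5·7 + 4; at 8: 5·8 + 4 = 44; next = 43
base 8: 43 = 5·8 + 3; at 9: 5·9 + 3 = 48; next = 47
base 9: 47 = 5·9 + 2; at 10: 5·10 + 2 = 52; next = 51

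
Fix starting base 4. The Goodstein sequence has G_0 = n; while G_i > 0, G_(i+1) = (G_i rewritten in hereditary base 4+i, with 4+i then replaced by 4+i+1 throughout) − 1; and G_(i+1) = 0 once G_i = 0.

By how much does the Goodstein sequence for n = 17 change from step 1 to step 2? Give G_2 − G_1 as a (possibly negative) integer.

10

step 0: 17 = 4^2 + 1; sub 5 for 4: 5^2 + 1; = 26; G_1 = 26−1 = 25
step 1: 25 = 5^2; sub 6 for 5: 6^2; = 36; G_2 = 36−1 = 35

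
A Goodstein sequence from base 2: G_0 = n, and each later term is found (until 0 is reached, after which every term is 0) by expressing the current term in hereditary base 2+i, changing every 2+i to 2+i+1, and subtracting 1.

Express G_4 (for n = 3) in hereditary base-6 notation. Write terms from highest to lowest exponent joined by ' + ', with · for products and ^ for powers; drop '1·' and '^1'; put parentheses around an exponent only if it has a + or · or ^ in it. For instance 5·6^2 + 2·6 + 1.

3 —HB2→ 2 + 1 —bump→ 3 + 1 = 4 —(−1)→ 3
3 —HB3→ 3 —bump→ 4 = 4 —(−1)→ 3
3 —HB4→ 3 —bump→ 3 = 3 —(−1)→ 2
2 —HB5→ 2 —bump→ 2 = 2 —(−1)→ 1
1 —HB6→ 1 —bump→ 1 = 1 —(−1)→ 0

1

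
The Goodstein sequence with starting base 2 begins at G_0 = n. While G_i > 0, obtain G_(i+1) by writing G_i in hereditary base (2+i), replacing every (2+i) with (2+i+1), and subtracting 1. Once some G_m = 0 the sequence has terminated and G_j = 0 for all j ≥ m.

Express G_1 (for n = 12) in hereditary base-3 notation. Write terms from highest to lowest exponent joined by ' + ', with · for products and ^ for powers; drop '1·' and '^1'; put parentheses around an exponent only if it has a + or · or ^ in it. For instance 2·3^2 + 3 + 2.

G_0=12  [base 2] 2^(2 + 1) + 2^2  →[2↦3]→  3^(3 + 1) + 3^3 = 108  −1 ⇒ G_1=107
G_1=107  [base 3] 3^(3 + 1) + 2·3^2 + 2·3 + 2  →[3↦4]→  4^(4 + 1) + 2·4^2 + 2·4 + 2 = 1066  −1 ⇒ G_2=1065

3^(3 + 1) + 2·3^2 + 2·3 + 2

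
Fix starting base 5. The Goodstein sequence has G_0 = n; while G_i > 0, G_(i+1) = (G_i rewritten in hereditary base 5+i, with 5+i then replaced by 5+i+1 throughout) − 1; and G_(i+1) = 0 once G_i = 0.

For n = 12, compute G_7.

15

12 —HB5→ 2·5 + 2 —bump→ 2·6 + 2 = 14 —(−1)→ 13
13 —HB6→ 2·6 + 1 —bump→ 2·7 + 1 = 15 —(−1)→ 14
14 —HB7→ 2·7 —bump→ 2·8 = 16 —(−1)→ 15
15 —HB8→ 8 + 7 —bump→ 9 + 7 = 16 —(−1)→ 15
15 —HB9→ 9 + 6 —bump→ 10 + 6 = 16 —(−1)→ 15
15 —HB10→ 10 + 5 —bump→ 11 + 5 = 16 —(−1)→ 15
15 —HB11→ 11 + 4 —bump→ 12 + 4 = 16 —(−1)→ 15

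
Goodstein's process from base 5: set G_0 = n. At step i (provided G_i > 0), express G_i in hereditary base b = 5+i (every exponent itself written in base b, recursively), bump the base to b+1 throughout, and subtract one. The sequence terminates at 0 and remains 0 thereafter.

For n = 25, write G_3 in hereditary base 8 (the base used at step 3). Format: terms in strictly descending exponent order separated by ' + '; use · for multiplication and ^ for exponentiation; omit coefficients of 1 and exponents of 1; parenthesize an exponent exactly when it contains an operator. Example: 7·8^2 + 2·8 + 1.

25 —HB5→ 5^2 —bump→ 6^2 = 36 —(−1)→ 35
35 —HB6→ 5·6 + 5 —bump→ 5·7 + 5 = 40 —(−1)→ 39
39 —HB7→ 5·7 + 4 —bump→ 5·8 + 4 = 44 —(−1)→ 43

5·8 + 3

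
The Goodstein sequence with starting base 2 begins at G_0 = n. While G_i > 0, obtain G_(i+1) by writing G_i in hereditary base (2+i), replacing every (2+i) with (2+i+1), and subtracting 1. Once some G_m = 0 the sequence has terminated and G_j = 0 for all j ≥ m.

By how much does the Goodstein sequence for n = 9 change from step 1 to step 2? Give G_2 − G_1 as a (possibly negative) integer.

[0] 9 ≡ 2^(2 + 1) + 1 (base 2). Lift 3: 82. −1: 81.
[1] 81 ≡ 3^(3 + 1) (base 3). Lift 4: 1024. −1: 1023.

942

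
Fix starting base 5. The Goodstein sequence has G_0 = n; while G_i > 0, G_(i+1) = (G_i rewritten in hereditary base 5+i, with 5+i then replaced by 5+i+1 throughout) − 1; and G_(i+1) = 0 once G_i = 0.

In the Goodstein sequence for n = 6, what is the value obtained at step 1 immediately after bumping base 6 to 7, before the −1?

[0] 6 ≡ 5 + 1 (base 5). Lift 6: 7. −1: 6.
[1] 6 ≡ 6 (base 6). Lift 7: 7. −1: 6.

7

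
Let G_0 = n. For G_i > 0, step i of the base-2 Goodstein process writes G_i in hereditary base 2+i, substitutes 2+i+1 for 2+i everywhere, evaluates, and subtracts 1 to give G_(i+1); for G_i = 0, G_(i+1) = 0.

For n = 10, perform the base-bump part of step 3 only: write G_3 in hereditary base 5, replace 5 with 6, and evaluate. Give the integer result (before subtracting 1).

G_0=10  [base 2] 2^(2 + 1) + 2  →[2↦3]→  3^(3 + 1) + 3 = 84  −1 ⇒ G_1=83
G_1=83  [base 3] 3^(3 + 1) + 2  →[3↦4]→  4^(4 + 1) + 2 = 1026  −1 ⇒ G_2=1025
G_2=1025  [base 4] 4^(4 + 1) + 1  →[4↦5]→  5^(5 + 1) + 1 = 15626  −1 ⇒ G_3=15625

279936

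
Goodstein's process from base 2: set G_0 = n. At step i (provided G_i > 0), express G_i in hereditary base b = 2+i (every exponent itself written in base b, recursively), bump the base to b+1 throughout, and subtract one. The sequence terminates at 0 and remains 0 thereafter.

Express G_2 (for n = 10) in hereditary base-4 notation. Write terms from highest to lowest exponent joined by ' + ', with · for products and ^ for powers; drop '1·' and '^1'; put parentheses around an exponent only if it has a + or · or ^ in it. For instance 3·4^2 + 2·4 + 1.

4^(4 + 1) + 1

base 2: 10 = 2^(2 + 1) + 2; at 3: 3^(3 + 1) + 3 = 84; next = 83
base 3: 83 = 3^(3 + 1) + 2; at 4: 4^(4 + 1) + 2 = 1026; next = 1025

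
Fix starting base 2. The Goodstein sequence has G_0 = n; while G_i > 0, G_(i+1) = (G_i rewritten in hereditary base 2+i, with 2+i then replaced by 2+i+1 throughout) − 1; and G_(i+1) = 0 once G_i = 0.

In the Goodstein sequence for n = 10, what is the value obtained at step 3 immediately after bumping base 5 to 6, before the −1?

i=0: 10 = 2^(2 + 1) + 2 (b=2); 2→3: 3^(3 + 1) + 3 = 84; 84−1 = 83
i=1: 83 = 3^(3 + 1) + 2 (b=3); 3→4: 4^(4 + 1) + 2 = 1026; 1026−1 = 1025
i=2: 1025 = 4^(4 + 1) + 1 (b=4); 4→5: 5^(5 + 1) + 1 = 15626; 15626−1 = 15625
i=3: 15625 = 5^(5 + 1) (b=5); 5→6: 6^(6 + 1) = 279936; 279936−1 = 279935

279936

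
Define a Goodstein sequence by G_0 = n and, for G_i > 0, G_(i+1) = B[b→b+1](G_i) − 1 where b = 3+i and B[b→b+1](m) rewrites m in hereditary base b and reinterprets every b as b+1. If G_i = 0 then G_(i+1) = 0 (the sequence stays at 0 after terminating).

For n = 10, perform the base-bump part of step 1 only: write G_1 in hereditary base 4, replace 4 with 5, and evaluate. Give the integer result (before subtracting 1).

base 3: 10 = 3^2 + 1; at 4: 4^2 + 1 = 17; next = 16
base 4: 16 = 4^2; at 5: 5^2 = 25; next = 24

25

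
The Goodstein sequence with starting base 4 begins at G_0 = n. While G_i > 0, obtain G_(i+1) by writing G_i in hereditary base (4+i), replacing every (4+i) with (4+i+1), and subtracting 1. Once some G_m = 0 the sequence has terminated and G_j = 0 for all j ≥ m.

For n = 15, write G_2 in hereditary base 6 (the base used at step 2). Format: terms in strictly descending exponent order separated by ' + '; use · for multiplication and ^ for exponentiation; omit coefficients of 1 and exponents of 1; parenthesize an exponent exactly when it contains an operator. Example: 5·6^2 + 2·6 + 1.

3·6 + 1

base 4: 15 = 3·4 + 3; at 5: 3·5 + 3 = 18; next = 17
base 5: 17 = 3·5 + 2; at 6: 3·6 + 2 = 20; next = 19
base 6: 19 = 3·6 + 1; at 7: 3·7 + 1 = 22; next = 21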